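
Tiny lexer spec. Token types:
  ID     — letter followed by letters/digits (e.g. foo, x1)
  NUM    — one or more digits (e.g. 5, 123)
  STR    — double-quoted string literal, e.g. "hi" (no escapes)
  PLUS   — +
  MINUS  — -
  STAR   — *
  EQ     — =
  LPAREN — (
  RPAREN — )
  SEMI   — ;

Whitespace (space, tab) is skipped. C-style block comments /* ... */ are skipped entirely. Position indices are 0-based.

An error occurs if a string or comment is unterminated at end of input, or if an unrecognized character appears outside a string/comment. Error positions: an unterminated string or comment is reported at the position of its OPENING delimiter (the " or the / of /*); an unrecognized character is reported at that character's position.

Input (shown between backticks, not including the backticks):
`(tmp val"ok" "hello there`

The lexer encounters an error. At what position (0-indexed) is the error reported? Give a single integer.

Answer: 13

Derivation:
pos=0: emit LPAREN '('
pos=1: emit ID 'tmp' (now at pos=4)
pos=5: emit ID 'val' (now at pos=8)
pos=8: enter STRING mode
pos=8: emit STR "ok" (now at pos=12)
pos=13: enter STRING mode
pos=13: ERROR — unterminated string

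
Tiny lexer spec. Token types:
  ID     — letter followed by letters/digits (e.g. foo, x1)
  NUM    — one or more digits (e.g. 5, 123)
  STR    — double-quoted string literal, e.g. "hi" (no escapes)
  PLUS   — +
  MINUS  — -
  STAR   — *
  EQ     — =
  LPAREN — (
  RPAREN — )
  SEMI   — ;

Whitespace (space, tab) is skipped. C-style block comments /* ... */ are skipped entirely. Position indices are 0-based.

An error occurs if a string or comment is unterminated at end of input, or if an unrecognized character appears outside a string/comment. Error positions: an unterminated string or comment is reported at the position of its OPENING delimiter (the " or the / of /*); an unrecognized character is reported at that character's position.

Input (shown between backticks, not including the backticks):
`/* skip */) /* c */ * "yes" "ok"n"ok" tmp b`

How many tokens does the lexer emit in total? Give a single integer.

Answer: 8

Derivation:
pos=0: enter COMMENT mode (saw '/*')
exit COMMENT mode (now at pos=10)
pos=10: emit RPAREN ')'
pos=12: enter COMMENT mode (saw '/*')
exit COMMENT mode (now at pos=19)
pos=20: emit STAR '*'
pos=22: enter STRING mode
pos=22: emit STR "yes" (now at pos=27)
pos=28: enter STRING mode
pos=28: emit STR "ok" (now at pos=32)
pos=32: emit ID 'n' (now at pos=33)
pos=33: enter STRING mode
pos=33: emit STR "ok" (now at pos=37)
pos=38: emit ID 'tmp' (now at pos=41)
pos=42: emit ID 'b' (now at pos=43)
DONE. 8 tokens: [RPAREN, STAR, STR, STR, ID, STR, ID, ID]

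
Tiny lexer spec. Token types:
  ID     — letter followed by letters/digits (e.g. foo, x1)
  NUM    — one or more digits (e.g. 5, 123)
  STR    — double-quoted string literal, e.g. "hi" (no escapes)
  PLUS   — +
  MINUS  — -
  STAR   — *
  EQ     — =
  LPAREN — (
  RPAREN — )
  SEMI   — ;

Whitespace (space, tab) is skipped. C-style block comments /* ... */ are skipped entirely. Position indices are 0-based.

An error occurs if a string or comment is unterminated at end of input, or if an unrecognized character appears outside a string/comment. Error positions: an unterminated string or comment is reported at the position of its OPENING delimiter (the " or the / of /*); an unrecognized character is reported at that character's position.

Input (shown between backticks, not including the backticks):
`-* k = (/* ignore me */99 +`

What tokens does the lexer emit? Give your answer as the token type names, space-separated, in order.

Answer: MINUS STAR ID EQ LPAREN NUM PLUS

Derivation:
pos=0: emit MINUS '-'
pos=1: emit STAR '*'
pos=3: emit ID 'k' (now at pos=4)
pos=5: emit EQ '='
pos=7: emit LPAREN '('
pos=8: enter COMMENT mode (saw '/*')
exit COMMENT mode (now at pos=23)
pos=23: emit NUM '99' (now at pos=25)
pos=26: emit PLUS '+'
DONE. 7 tokens: [MINUS, STAR, ID, EQ, LPAREN, NUM, PLUS]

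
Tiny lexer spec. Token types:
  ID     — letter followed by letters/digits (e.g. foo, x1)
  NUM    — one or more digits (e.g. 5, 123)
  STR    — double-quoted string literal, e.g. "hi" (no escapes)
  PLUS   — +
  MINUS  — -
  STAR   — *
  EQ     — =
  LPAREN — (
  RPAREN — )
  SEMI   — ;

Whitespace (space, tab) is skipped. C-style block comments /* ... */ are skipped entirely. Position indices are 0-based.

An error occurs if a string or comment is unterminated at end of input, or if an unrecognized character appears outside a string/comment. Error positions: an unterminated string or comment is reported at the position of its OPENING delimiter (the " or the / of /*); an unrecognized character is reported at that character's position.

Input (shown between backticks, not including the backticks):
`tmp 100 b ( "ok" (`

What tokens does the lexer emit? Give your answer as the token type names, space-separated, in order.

Answer: ID NUM ID LPAREN STR LPAREN

Derivation:
pos=0: emit ID 'tmp' (now at pos=3)
pos=4: emit NUM '100' (now at pos=7)
pos=8: emit ID 'b' (now at pos=9)
pos=10: emit LPAREN '('
pos=12: enter STRING mode
pos=12: emit STR "ok" (now at pos=16)
pos=17: emit LPAREN '('
DONE. 6 tokens: [ID, NUM, ID, LPAREN, STR, LPAREN]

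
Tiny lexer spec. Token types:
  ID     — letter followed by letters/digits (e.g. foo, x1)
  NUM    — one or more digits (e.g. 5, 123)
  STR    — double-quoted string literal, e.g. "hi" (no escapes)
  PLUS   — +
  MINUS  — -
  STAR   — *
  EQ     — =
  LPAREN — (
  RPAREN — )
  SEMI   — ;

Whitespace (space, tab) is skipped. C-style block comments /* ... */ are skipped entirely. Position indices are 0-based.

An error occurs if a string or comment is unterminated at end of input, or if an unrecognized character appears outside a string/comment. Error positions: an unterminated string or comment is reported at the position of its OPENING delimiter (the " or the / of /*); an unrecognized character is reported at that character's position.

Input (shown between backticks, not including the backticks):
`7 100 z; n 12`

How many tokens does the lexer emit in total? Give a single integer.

Answer: 6

Derivation:
pos=0: emit NUM '7' (now at pos=1)
pos=2: emit NUM '100' (now at pos=5)
pos=6: emit ID 'z' (now at pos=7)
pos=7: emit SEMI ';'
pos=9: emit ID 'n' (now at pos=10)
pos=11: emit NUM '12' (now at pos=13)
DONE. 6 tokens: [NUM, NUM, ID, SEMI, ID, NUM]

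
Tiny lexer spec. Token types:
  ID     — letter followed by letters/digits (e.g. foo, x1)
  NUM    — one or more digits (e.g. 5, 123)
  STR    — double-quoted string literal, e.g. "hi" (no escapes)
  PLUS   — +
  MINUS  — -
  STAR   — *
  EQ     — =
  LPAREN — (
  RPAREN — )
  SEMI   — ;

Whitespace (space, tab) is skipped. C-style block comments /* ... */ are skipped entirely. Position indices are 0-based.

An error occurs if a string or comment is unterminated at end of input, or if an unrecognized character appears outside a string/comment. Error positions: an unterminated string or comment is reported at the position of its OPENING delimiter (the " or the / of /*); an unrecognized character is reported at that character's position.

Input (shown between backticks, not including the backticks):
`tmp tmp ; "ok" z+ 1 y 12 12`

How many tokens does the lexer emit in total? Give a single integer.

Answer: 10

Derivation:
pos=0: emit ID 'tmp' (now at pos=3)
pos=4: emit ID 'tmp' (now at pos=7)
pos=8: emit SEMI ';'
pos=10: enter STRING mode
pos=10: emit STR "ok" (now at pos=14)
pos=15: emit ID 'z' (now at pos=16)
pos=16: emit PLUS '+'
pos=18: emit NUM '1' (now at pos=19)
pos=20: emit ID 'y' (now at pos=21)
pos=22: emit NUM '12' (now at pos=24)
pos=25: emit NUM '12' (now at pos=27)
DONE. 10 tokens: [ID, ID, SEMI, STR, ID, PLUS, NUM, ID, NUM, NUM]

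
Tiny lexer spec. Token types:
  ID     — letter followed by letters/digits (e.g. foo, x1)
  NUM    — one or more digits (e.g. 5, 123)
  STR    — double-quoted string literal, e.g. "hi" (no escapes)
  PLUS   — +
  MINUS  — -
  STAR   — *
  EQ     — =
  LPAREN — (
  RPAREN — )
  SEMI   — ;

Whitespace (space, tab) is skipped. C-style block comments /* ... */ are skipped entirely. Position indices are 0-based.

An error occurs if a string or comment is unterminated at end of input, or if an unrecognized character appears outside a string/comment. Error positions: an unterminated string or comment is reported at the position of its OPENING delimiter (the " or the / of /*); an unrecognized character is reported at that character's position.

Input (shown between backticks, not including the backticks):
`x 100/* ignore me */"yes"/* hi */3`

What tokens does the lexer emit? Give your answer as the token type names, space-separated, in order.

pos=0: emit ID 'x' (now at pos=1)
pos=2: emit NUM '100' (now at pos=5)
pos=5: enter COMMENT mode (saw '/*')
exit COMMENT mode (now at pos=20)
pos=20: enter STRING mode
pos=20: emit STR "yes" (now at pos=25)
pos=25: enter COMMENT mode (saw '/*')
exit COMMENT mode (now at pos=33)
pos=33: emit NUM '3' (now at pos=34)
DONE. 4 tokens: [ID, NUM, STR, NUM]

Answer: ID NUM STR NUM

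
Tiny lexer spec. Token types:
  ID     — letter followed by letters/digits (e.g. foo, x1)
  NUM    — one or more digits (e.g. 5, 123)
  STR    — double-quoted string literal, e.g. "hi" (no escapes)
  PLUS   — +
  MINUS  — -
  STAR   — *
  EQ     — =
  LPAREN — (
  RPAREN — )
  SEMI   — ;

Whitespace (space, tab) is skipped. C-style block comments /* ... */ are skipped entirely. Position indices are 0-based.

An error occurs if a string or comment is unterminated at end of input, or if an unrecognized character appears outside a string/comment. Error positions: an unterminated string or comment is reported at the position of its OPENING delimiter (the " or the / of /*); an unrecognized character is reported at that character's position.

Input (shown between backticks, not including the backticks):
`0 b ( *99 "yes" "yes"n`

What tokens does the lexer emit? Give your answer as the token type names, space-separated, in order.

pos=0: emit NUM '0' (now at pos=1)
pos=2: emit ID 'b' (now at pos=3)
pos=4: emit LPAREN '('
pos=6: emit STAR '*'
pos=7: emit NUM '99' (now at pos=9)
pos=10: enter STRING mode
pos=10: emit STR "yes" (now at pos=15)
pos=16: enter STRING mode
pos=16: emit STR "yes" (now at pos=21)
pos=21: emit ID 'n' (now at pos=22)
DONE. 8 tokens: [NUM, ID, LPAREN, STAR, NUM, STR, STR, ID]

Answer: NUM ID LPAREN STAR NUM STR STR ID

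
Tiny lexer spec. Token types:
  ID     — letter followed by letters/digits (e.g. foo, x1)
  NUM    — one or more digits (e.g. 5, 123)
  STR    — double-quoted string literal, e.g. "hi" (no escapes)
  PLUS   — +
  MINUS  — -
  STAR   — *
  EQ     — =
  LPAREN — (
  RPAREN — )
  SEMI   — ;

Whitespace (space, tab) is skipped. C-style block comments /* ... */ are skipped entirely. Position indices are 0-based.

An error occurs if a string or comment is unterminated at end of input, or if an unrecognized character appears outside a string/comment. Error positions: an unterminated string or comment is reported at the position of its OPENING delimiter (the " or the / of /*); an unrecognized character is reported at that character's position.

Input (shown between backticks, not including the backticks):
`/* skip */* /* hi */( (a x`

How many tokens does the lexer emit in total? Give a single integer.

pos=0: enter COMMENT mode (saw '/*')
exit COMMENT mode (now at pos=10)
pos=10: emit STAR '*'
pos=12: enter COMMENT mode (saw '/*')
exit COMMENT mode (now at pos=20)
pos=20: emit LPAREN '('
pos=22: emit LPAREN '('
pos=23: emit ID 'a' (now at pos=24)
pos=25: emit ID 'x' (now at pos=26)
DONE. 5 tokens: [STAR, LPAREN, LPAREN, ID, ID]

Answer: 5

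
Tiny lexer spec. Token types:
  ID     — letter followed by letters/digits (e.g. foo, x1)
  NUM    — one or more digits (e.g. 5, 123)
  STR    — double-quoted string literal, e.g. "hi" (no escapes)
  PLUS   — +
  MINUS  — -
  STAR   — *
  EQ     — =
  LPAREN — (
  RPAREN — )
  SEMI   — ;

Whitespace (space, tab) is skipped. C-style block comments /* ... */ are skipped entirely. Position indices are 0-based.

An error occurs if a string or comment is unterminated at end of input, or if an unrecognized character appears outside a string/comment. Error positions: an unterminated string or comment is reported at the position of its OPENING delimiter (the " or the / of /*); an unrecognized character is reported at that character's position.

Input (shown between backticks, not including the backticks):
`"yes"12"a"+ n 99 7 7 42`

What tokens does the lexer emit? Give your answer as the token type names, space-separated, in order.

pos=0: enter STRING mode
pos=0: emit STR "yes" (now at pos=5)
pos=5: emit NUM '12' (now at pos=7)
pos=7: enter STRING mode
pos=7: emit STR "a" (now at pos=10)
pos=10: emit PLUS '+'
pos=12: emit ID 'n' (now at pos=13)
pos=14: emit NUM '99' (now at pos=16)
pos=17: emit NUM '7' (now at pos=18)
pos=19: emit NUM '7' (now at pos=20)
pos=21: emit NUM '42' (now at pos=23)
DONE. 9 tokens: [STR, NUM, STR, PLUS, ID, NUM, NUM, NUM, NUM]

Answer: STR NUM STR PLUS ID NUM NUM NUM NUM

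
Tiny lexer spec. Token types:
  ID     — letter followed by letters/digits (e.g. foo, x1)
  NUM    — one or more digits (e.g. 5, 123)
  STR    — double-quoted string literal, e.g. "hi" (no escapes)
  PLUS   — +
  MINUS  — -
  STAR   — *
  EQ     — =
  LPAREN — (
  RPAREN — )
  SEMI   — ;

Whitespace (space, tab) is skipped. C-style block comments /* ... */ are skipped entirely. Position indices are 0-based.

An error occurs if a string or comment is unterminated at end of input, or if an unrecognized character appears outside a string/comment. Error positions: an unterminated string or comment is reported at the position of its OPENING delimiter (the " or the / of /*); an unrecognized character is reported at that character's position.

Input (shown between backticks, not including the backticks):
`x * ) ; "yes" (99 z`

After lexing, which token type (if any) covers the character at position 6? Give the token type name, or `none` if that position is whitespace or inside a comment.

Answer: SEMI

Derivation:
pos=0: emit ID 'x' (now at pos=1)
pos=2: emit STAR '*'
pos=4: emit RPAREN ')'
pos=6: emit SEMI ';'
pos=8: enter STRING mode
pos=8: emit STR "yes" (now at pos=13)
pos=14: emit LPAREN '('
pos=15: emit NUM '99' (now at pos=17)
pos=18: emit ID 'z' (now at pos=19)
DONE. 8 tokens: [ID, STAR, RPAREN, SEMI, STR, LPAREN, NUM, ID]
Position 6: char is ';' -> SEMI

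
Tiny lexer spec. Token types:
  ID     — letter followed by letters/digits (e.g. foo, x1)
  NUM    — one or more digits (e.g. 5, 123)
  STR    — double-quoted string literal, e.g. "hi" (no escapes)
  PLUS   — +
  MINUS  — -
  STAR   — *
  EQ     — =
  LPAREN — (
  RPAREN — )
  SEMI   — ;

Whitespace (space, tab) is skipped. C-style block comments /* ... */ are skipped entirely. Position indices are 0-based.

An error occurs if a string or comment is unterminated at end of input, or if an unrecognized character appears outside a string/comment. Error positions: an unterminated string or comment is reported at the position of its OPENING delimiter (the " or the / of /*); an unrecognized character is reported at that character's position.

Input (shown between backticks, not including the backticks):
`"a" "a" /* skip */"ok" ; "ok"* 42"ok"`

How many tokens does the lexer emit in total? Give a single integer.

Answer: 8

Derivation:
pos=0: enter STRING mode
pos=0: emit STR "a" (now at pos=3)
pos=4: enter STRING mode
pos=4: emit STR "a" (now at pos=7)
pos=8: enter COMMENT mode (saw '/*')
exit COMMENT mode (now at pos=18)
pos=18: enter STRING mode
pos=18: emit STR "ok" (now at pos=22)
pos=23: emit SEMI ';'
pos=25: enter STRING mode
pos=25: emit STR "ok" (now at pos=29)
pos=29: emit STAR '*'
pos=31: emit NUM '42' (now at pos=33)
pos=33: enter STRING mode
pos=33: emit STR "ok" (now at pos=37)
DONE. 8 tokens: [STR, STR, STR, SEMI, STR, STAR, NUM, STR]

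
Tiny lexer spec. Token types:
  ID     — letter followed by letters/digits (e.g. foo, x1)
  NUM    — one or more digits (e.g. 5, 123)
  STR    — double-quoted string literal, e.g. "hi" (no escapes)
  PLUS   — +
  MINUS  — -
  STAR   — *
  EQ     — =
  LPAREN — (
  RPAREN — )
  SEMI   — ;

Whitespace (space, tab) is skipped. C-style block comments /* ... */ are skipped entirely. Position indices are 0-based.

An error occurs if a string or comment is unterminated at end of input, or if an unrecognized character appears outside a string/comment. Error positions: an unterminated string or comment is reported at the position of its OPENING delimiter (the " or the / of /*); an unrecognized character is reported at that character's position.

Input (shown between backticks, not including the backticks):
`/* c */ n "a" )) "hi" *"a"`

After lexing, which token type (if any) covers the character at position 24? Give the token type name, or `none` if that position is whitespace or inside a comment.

pos=0: enter COMMENT mode (saw '/*')
exit COMMENT mode (now at pos=7)
pos=8: emit ID 'n' (now at pos=9)
pos=10: enter STRING mode
pos=10: emit STR "a" (now at pos=13)
pos=14: emit RPAREN ')'
pos=15: emit RPAREN ')'
pos=17: enter STRING mode
pos=17: emit STR "hi" (now at pos=21)
pos=22: emit STAR '*'
pos=23: enter STRING mode
pos=23: emit STR "a" (now at pos=26)
DONE. 7 tokens: [ID, STR, RPAREN, RPAREN, STR, STAR, STR]
Position 24: char is 'a' -> STR

Answer: STR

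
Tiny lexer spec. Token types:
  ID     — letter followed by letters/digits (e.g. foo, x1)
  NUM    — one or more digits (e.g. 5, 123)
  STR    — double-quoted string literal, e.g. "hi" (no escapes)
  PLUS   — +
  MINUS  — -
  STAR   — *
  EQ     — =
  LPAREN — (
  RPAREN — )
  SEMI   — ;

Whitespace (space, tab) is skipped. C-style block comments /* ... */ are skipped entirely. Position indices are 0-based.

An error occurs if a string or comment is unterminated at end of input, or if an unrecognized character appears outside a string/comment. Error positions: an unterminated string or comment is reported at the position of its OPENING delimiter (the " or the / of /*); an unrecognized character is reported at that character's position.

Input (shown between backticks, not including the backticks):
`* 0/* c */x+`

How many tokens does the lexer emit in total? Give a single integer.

Answer: 4

Derivation:
pos=0: emit STAR '*'
pos=2: emit NUM '0' (now at pos=3)
pos=3: enter COMMENT mode (saw '/*')
exit COMMENT mode (now at pos=10)
pos=10: emit ID 'x' (now at pos=11)
pos=11: emit PLUS '+'
DONE. 4 tokens: [STAR, NUM, ID, PLUS]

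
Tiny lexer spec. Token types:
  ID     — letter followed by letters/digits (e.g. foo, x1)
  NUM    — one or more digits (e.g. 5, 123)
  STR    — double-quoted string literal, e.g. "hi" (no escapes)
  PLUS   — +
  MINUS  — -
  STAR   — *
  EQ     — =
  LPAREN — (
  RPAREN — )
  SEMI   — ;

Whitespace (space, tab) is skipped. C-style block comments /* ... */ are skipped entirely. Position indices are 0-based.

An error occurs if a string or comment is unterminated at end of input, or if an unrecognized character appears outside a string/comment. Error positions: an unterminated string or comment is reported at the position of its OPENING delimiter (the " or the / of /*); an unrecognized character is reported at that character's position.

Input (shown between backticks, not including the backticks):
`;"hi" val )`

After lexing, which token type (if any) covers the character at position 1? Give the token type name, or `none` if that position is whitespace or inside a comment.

Answer: STR

Derivation:
pos=0: emit SEMI ';'
pos=1: enter STRING mode
pos=1: emit STR "hi" (now at pos=5)
pos=6: emit ID 'val' (now at pos=9)
pos=10: emit RPAREN ')'
DONE. 4 tokens: [SEMI, STR, ID, RPAREN]
Position 1: char is '"' -> STR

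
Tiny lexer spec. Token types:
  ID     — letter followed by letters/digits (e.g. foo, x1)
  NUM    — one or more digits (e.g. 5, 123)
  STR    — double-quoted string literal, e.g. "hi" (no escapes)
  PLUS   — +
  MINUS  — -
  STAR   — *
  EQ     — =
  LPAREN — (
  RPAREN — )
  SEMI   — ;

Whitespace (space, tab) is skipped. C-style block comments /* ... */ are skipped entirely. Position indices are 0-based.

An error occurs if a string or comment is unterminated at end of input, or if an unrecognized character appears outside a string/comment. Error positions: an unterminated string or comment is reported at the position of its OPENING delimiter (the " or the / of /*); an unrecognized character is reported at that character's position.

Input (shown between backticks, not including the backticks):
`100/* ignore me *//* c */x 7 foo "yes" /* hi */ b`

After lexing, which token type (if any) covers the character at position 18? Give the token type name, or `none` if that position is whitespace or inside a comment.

pos=0: emit NUM '100' (now at pos=3)
pos=3: enter COMMENT mode (saw '/*')
exit COMMENT mode (now at pos=18)
pos=18: enter COMMENT mode (saw '/*')
exit COMMENT mode (now at pos=25)
pos=25: emit ID 'x' (now at pos=26)
pos=27: emit NUM '7' (now at pos=28)
pos=29: emit ID 'foo' (now at pos=32)
pos=33: enter STRING mode
pos=33: emit STR "yes" (now at pos=38)
pos=39: enter COMMENT mode (saw '/*')
exit COMMENT mode (now at pos=47)
pos=48: emit ID 'b' (now at pos=49)
DONE. 6 tokens: [NUM, ID, NUM, ID, STR, ID]
Position 18: char is '/' -> none

Answer: none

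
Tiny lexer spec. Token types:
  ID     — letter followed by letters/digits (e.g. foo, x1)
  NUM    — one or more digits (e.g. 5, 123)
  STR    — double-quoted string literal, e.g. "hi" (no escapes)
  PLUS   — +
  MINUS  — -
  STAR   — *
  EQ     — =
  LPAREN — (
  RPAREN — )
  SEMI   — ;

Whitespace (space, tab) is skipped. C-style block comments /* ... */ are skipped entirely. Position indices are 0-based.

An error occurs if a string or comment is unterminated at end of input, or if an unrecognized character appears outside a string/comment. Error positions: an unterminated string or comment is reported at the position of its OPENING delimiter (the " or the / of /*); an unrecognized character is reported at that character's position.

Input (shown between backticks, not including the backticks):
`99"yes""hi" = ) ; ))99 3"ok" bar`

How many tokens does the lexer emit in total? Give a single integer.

Answer: 12

Derivation:
pos=0: emit NUM '99' (now at pos=2)
pos=2: enter STRING mode
pos=2: emit STR "yes" (now at pos=7)
pos=7: enter STRING mode
pos=7: emit STR "hi" (now at pos=11)
pos=12: emit EQ '='
pos=14: emit RPAREN ')'
pos=16: emit SEMI ';'
pos=18: emit RPAREN ')'
pos=19: emit RPAREN ')'
pos=20: emit NUM '99' (now at pos=22)
pos=23: emit NUM '3' (now at pos=24)
pos=24: enter STRING mode
pos=24: emit STR "ok" (now at pos=28)
pos=29: emit ID 'bar' (now at pos=32)
DONE. 12 tokens: [NUM, STR, STR, EQ, RPAREN, SEMI, RPAREN, RPAREN, NUM, NUM, STR, ID]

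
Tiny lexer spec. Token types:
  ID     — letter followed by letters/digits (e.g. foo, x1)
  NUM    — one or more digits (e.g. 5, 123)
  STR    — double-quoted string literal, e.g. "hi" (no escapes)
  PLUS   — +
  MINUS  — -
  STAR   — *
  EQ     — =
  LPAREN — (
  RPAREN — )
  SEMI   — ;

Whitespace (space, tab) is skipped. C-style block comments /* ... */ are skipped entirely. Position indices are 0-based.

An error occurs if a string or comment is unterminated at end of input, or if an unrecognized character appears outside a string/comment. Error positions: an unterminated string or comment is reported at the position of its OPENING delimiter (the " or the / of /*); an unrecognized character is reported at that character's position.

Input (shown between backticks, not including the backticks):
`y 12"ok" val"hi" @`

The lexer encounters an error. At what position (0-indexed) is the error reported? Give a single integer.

Answer: 17

Derivation:
pos=0: emit ID 'y' (now at pos=1)
pos=2: emit NUM '12' (now at pos=4)
pos=4: enter STRING mode
pos=4: emit STR "ok" (now at pos=8)
pos=9: emit ID 'val' (now at pos=12)
pos=12: enter STRING mode
pos=12: emit STR "hi" (now at pos=16)
pos=17: ERROR — unrecognized char '@'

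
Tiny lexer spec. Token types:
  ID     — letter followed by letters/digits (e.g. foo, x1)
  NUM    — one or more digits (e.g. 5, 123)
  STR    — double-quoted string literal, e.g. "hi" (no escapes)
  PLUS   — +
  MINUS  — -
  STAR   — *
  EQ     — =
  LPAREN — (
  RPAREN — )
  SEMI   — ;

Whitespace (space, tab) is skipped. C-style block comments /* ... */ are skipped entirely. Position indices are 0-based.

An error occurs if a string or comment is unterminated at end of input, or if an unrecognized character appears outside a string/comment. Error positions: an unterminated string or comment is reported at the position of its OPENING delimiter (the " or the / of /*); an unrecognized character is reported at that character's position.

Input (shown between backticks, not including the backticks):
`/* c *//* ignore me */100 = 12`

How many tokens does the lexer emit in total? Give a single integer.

pos=0: enter COMMENT mode (saw '/*')
exit COMMENT mode (now at pos=7)
pos=7: enter COMMENT mode (saw '/*')
exit COMMENT mode (now at pos=22)
pos=22: emit NUM '100' (now at pos=25)
pos=26: emit EQ '='
pos=28: emit NUM '12' (now at pos=30)
DONE. 3 tokens: [NUM, EQ, NUM]

Answer: 3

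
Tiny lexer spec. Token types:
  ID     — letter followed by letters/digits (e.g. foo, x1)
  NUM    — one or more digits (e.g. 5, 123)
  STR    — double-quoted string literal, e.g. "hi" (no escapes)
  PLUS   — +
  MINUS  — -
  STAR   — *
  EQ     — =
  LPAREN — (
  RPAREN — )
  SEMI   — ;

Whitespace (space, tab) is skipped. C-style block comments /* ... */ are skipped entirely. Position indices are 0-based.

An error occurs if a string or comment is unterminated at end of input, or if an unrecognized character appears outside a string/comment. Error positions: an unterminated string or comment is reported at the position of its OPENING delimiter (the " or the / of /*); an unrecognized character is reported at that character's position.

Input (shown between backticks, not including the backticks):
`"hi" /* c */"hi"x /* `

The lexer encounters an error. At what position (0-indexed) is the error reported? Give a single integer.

Answer: 18

Derivation:
pos=0: enter STRING mode
pos=0: emit STR "hi" (now at pos=4)
pos=5: enter COMMENT mode (saw '/*')
exit COMMENT mode (now at pos=12)
pos=12: enter STRING mode
pos=12: emit STR "hi" (now at pos=16)
pos=16: emit ID 'x' (now at pos=17)
pos=18: enter COMMENT mode (saw '/*')
pos=18: ERROR — unterminated comment (reached EOF)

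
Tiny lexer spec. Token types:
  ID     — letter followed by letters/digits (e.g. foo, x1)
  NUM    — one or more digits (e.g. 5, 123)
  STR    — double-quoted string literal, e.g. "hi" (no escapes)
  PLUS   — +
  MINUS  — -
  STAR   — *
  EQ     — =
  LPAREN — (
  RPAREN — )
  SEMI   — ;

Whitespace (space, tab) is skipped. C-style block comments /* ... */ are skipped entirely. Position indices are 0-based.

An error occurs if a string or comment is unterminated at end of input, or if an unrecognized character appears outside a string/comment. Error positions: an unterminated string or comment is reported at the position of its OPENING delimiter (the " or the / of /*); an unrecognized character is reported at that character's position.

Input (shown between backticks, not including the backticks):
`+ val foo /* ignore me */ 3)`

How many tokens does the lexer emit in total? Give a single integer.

pos=0: emit PLUS '+'
pos=2: emit ID 'val' (now at pos=5)
pos=6: emit ID 'foo' (now at pos=9)
pos=10: enter COMMENT mode (saw '/*')
exit COMMENT mode (now at pos=25)
pos=26: emit NUM '3' (now at pos=27)
pos=27: emit RPAREN ')'
DONE. 5 tokens: [PLUS, ID, ID, NUM, RPAREN]

Answer: 5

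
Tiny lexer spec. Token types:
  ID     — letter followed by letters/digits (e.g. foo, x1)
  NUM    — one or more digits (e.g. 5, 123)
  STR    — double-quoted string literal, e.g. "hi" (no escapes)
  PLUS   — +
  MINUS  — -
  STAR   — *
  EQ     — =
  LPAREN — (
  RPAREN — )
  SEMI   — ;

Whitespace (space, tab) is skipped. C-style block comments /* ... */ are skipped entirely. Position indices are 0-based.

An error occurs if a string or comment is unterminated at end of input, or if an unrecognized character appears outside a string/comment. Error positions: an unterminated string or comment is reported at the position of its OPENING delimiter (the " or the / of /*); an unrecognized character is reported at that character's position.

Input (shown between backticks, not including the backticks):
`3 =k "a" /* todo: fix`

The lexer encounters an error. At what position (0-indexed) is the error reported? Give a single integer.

Answer: 9

Derivation:
pos=0: emit NUM '3' (now at pos=1)
pos=2: emit EQ '='
pos=3: emit ID 'k' (now at pos=4)
pos=5: enter STRING mode
pos=5: emit STR "a" (now at pos=8)
pos=9: enter COMMENT mode (saw '/*')
pos=9: ERROR — unterminated comment (reached EOF)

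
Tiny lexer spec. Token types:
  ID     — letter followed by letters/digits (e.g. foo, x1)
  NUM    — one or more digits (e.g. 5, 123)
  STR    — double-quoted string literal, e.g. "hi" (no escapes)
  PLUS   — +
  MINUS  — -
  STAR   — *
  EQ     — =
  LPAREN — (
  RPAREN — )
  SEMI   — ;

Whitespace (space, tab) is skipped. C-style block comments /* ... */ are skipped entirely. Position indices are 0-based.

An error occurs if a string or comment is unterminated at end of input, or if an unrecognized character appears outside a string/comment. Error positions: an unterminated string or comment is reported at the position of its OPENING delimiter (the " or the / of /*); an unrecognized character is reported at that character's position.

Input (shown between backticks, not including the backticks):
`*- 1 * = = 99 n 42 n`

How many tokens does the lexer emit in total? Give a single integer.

pos=0: emit STAR '*'
pos=1: emit MINUS '-'
pos=3: emit NUM '1' (now at pos=4)
pos=5: emit STAR '*'
pos=7: emit EQ '='
pos=9: emit EQ '='
pos=11: emit NUM '99' (now at pos=13)
pos=14: emit ID 'n' (now at pos=15)
pos=16: emit NUM '42' (now at pos=18)
pos=19: emit ID 'n' (now at pos=20)
DONE. 10 tokens: [STAR, MINUS, NUM, STAR, EQ, EQ, NUM, ID, NUM, ID]

Answer: 10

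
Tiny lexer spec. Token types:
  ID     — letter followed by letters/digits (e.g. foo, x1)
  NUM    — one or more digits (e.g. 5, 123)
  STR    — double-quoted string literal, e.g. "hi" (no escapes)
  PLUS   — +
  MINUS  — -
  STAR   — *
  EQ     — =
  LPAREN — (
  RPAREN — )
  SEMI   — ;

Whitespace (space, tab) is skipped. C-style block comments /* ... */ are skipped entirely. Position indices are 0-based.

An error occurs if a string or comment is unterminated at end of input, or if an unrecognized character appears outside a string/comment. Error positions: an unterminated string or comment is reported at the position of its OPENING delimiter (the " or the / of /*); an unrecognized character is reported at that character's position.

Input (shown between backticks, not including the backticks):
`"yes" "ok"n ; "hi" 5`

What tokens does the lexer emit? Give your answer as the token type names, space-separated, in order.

pos=0: enter STRING mode
pos=0: emit STR "yes" (now at pos=5)
pos=6: enter STRING mode
pos=6: emit STR "ok" (now at pos=10)
pos=10: emit ID 'n' (now at pos=11)
pos=12: emit SEMI ';'
pos=14: enter STRING mode
pos=14: emit STR "hi" (now at pos=18)
pos=19: emit NUM '5' (now at pos=20)
DONE. 6 tokens: [STR, STR, ID, SEMI, STR, NUM]

Answer: STR STR ID SEMI STR NUM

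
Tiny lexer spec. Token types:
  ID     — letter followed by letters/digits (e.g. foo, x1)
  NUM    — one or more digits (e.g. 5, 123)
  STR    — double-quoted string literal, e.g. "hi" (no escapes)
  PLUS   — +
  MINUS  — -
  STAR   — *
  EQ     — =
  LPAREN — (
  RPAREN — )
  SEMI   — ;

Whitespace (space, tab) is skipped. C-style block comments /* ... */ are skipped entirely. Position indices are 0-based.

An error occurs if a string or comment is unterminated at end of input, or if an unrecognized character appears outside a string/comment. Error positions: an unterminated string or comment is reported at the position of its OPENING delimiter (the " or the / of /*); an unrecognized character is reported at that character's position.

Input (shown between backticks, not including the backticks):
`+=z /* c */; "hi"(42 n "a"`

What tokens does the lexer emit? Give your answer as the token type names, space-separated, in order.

Answer: PLUS EQ ID SEMI STR LPAREN NUM ID STR

Derivation:
pos=0: emit PLUS '+'
pos=1: emit EQ '='
pos=2: emit ID 'z' (now at pos=3)
pos=4: enter COMMENT mode (saw '/*')
exit COMMENT mode (now at pos=11)
pos=11: emit SEMI ';'
pos=13: enter STRING mode
pos=13: emit STR "hi" (now at pos=17)
pos=17: emit LPAREN '('
pos=18: emit NUM '42' (now at pos=20)
pos=21: emit ID 'n' (now at pos=22)
pos=23: enter STRING mode
pos=23: emit STR "a" (now at pos=26)
DONE. 9 tokens: [PLUS, EQ, ID, SEMI, STR, LPAREN, NUM, ID, STR]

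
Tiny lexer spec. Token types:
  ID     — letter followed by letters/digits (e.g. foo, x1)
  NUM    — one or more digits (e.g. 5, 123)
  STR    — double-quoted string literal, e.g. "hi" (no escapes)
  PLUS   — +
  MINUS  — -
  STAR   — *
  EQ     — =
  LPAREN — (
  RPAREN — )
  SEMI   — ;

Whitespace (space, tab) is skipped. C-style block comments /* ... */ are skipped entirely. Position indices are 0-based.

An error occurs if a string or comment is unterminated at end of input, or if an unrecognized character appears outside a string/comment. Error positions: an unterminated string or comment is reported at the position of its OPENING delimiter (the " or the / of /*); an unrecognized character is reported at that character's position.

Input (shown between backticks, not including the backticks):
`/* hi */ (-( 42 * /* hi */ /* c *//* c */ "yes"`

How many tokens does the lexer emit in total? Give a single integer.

pos=0: enter COMMENT mode (saw '/*')
exit COMMENT mode (now at pos=8)
pos=9: emit LPAREN '('
pos=10: emit MINUS '-'
pos=11: emit LPAREN '('
pos=13: emit NUM '42' (now at pos=15)
pos=16: emit STAR '*'
pos=18: enter COMMENT mode (saw '/*')
exit COMMENT mode (now at pos=26)
pos=27: enter COMMENT mode (saw '/*')
exit COMMENT mode (now at pos=34)
pos=34: enter COMMENT mode (saw '/*')
exit COMMENT mode (now at pos=41)
pos=42: enter STRING mode
pos=42: emit STR "yes" (now at pos=47)
DONE. 6 tokens: [LPAREN, MINUS, LPAREN, NUM, STAR, STR]

Answer: 6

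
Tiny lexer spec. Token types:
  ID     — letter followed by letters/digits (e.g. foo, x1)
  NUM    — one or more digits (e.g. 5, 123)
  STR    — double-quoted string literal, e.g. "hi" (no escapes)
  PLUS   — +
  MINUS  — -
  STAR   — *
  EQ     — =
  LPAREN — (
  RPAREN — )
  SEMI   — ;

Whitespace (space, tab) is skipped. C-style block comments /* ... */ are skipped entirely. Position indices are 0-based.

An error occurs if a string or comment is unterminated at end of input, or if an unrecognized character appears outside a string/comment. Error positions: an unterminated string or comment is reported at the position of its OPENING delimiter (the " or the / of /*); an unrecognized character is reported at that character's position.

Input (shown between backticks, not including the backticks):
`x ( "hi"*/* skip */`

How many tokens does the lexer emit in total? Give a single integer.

pos=0: emit ID 'x' (now at pos=1)
pos=2: emit LPAREN '('
pos=4: enter STRING mode
pos=4: emit STR "hi" (now at pos=8)
pos=8: emit STAR '*'
pos=9: enter COMMENT mode (saw '/*')
exit COMMENT mode (now at pos=19)
DONE. 4 tokens: [ID, LPAREN, STR, STAR]

Answer: 4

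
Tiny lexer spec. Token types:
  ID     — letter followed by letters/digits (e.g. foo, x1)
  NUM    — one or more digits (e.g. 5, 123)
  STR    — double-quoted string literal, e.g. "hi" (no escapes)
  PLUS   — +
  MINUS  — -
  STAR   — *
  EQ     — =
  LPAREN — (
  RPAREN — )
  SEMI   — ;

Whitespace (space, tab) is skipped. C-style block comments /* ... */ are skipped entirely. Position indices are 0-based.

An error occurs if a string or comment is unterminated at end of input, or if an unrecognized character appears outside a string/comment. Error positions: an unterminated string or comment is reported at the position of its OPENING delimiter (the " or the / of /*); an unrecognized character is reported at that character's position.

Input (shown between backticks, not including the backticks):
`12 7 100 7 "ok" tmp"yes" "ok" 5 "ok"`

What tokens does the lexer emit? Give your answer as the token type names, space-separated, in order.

pos=0: emit NUM '12' (now at pos=2)
pos=3: emit NUM '7' (now at pos=4)
pos=5: emit NUM '100' (now at pos=8)
pos=9: emit NUM '7' (now at pos=10)
pos=11: enter STRING mode
pos=11: emit STR "ok" (now at pos=15)
pos=16: emit ID 'tmp' (now at pos=19)
pos=19: enter STRING mode
pos=19: emit STR "yes" (now at pos=24)
pos=25: enter STRING mode
pos=25: emit STR "ok" (now at pos=29)
pos=30: emit NUM '5' (now at pos=31)
pos=32: enter STRING mode
pos=32: emit STR "ok" (now at pos=36)
DONE. 10 tokens: [NUM, NUM, NUM, NUM, STR, ID, STR, STR, NUM, STR]

Answer: NUM NUM NUM NUM STR ID STR STR NUM STR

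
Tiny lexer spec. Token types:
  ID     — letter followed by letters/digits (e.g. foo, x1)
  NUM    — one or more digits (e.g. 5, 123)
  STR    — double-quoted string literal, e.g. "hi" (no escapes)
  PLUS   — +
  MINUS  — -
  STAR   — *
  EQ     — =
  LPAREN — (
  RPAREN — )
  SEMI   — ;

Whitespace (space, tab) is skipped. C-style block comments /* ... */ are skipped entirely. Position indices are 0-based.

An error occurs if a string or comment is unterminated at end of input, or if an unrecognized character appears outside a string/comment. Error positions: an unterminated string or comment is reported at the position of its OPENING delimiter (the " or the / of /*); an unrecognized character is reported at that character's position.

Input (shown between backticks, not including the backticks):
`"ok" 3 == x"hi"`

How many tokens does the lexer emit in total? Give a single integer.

Answer: 6

Derivation:
pos=0: enter STRING mode
pos=0: emit STR "ok" (now at pos=4)
pos=5: emit NUM '3' (now at pos=6)
pos=7: emit EQ '='
pos=8: emit EQ '='
pos=10: emit ID 'x' (now at pos=11)
pos=11: enter STRING mode
pos=11: emit STR "hi" (now at pos=15)
DONE. 6 tokens: [STR, NUM, EQ, EQ, ID, STR]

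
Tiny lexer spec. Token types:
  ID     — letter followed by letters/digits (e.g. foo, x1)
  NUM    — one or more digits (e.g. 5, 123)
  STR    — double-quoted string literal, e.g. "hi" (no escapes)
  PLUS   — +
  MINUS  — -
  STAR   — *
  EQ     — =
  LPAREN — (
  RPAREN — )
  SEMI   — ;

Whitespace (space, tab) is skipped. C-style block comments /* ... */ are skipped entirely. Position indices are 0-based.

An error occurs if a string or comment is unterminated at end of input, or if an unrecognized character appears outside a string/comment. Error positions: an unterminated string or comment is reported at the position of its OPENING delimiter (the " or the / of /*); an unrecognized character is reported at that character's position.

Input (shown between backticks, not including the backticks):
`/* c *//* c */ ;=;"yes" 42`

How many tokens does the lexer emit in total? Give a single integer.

Answer: 5

Derivation:
pos=0: enter COMMENT mode (saw '/*')
exit COMMENT mode (now at pos=7)
pos=7: enter COMMENT mode (saw '/*')
exit COMMENT mode (now at pos=14)
pos=15: emit SEMI ';'
pos=16: emit EQ '='
pos=17: emit SEMI ';'
pos=18: enter STRING mode
pos=18: emit STR "yes" (now at pos=23)
pos=24: emit NUM '42' (now at pos=26)
DONE. 5 tokens: [SEMI, EQ, SEMI, STR, NUM]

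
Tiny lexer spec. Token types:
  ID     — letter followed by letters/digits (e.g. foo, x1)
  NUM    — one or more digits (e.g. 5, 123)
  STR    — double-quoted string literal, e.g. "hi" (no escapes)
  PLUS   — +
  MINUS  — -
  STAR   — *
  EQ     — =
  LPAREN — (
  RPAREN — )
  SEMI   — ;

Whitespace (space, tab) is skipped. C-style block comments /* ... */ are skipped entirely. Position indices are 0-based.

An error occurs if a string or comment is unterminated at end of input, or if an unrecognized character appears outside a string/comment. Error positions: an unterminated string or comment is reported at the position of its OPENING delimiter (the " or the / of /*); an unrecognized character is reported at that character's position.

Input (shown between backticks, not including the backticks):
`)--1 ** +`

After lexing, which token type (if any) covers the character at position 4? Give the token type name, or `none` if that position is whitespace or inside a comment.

pos=0: emit RPAREN ')'
pos=1: emit MINUS '-'
pos=2: emit MINUS '-'
pos=3: emit NUM '1' (now at pos=4)
pos=5: emit STAR '*'
pos=6: emit STAR '*'
pos=8: emit PLUS '+'
DONE. 7 tokens: [RPAREN, MINUS, MINUS, NUM, STAR, STAR, PLUS]
Position 4: char is ' ' -> none

Answer: none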